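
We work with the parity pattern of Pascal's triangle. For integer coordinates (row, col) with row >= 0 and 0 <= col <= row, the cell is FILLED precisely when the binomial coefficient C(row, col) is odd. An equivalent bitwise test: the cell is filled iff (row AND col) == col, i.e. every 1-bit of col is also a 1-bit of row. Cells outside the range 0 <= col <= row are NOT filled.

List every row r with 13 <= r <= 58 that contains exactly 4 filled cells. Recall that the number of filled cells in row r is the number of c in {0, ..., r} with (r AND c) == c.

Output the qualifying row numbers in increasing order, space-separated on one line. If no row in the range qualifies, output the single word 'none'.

Row r has 2^popcount(r) filled cells, so we need popcount(r) = log2(4) = 2.
Scan r = 13..58 and keep those with exactly 2 one-bits:
r=13=1101 popcount=3 -> skip
r=14=1110 popcount=3 -> skip
r=15=1111 popcount=4 -> skip
r=16=10000 popcount=1 -> skip
r=17=10001 popcount=2 -> KEEP
r=18=10010 popcount=2 -> KEEP
r=19=10011 popcount=3 -> skip
r=20=10100 popcount=2 -> KEEP
r=21=10101 popcount=3 -> skip
r=22=10110 popcount=3 -> skip
r=23=10111 popcount=4 -> skip
r=24=11000 popcount=2 -> KEEP
r=25=11001 popcount=3 -> skip
r=26=11010 popcount=3 -> skip
r=27=11011 popcount=4 -> skip
r=28=11100 popcount=3 -> skip
r=29=11101 popcount=4 -> skip
r=30=11110 popcount=4 -> skip
r=31=11111 popcount=5 -> skip
r=32=100000 popcount=1 -> skip
r=33=100001 popcount=2 -> KEEP
r=34=100010 popcount=2 -> KEEP
r=35=100011 popcount=3 -> skip
r=36=100100 popcount=2 -> KEEP
r=37=100101 popcount=3 -> skip
r=38=100110 popcount=3 -> skip
r=39=100111 popcount=4 -> skip
r=40=101000 popcount=2 -> KEEP
r=41=101001 popcount=3 -> skip
r=42=101010 popcount=3 -> skip
r=43=101011 popcount=4 -> skip
r=44=101100 popcount=3 -> skip
r=45=101101 popcount=4 -> skip
r=46=101110 popcount=4 -> skip
r=47=101111 popcount=5 -> skip
r=48=110000 popcount=2 -> KEEP
r=49=110001 popcount=3 -> skip
r=50=110010 popcount=3 -> skip
r=51=110011 popcount=4 -> skip
r=52=110100 popcount=3 -> skip
r=53=110101 popcount=4 -> skip
r=54=110110 popcount=4 -> skip
r=55=110111 popcount=5 -> skip
r=56=111000 popcount=3 -> skip
r=57=111001 popcount=4 -> skip
r=58=111010 popcount=4 -> skip
Kept rows: 17 18 20 24 33 34 36 40 48

Answer: 17 18 20 24 33 34 36 40 48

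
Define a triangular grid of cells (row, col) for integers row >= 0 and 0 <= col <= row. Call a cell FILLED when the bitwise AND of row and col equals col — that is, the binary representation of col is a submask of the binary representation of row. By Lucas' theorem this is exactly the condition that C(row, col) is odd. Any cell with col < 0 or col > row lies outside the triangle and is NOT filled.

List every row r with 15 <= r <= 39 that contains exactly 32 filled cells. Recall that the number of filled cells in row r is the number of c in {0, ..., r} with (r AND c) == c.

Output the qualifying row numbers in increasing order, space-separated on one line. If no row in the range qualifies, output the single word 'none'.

Row r has 2^popcount(r) filled cells, so we need popcount(r) = log2(32) = 5.
Scan r = 15..39 and keep those with exactly 5 one-bits:
r=15=1111 popcount=4 -> skip
r=16=10000 popcount=1 -> skip
r=17=10001 popcount=2 -> skip
r=18=10010 popcount=2 -> skip
r=19=10011 popcount=3 -> skip
r=20=10100 popcount=2 -> skip
r=21=10101 popcount=3 -> skip
r=22=10110 popcount=3 -> skip
r=23=10111 popcount=4 -> skip
r=24=11000 popcount=2 -> skip
r=25=11001 popcount=3 -> skip
r=26=11010 popcount=3 -> skip
r=27=11011 popcount=4 -> skip
r=28=11100 popcount=3 -> skip
r=29=11101 popcount=4 -> skip
r=30=11110 popcount=4 -> skip
r=31=11111 popcount=5 -> KEEP
r=32=100000 popcount=1 -> skip
r=33=100001 popcount=2 -> skip
r=34=100010 popcount=2 -> skip
r=35=100011 popcount=3 -> skip
r=36=100100 popcount=2 -> skip
r=37=100101 popcount=3 -> skip
r=38=100110 popcount=3 -> skip
r=39=100111 popcount=4 -> skip
Kept rows: 31

Answer: 31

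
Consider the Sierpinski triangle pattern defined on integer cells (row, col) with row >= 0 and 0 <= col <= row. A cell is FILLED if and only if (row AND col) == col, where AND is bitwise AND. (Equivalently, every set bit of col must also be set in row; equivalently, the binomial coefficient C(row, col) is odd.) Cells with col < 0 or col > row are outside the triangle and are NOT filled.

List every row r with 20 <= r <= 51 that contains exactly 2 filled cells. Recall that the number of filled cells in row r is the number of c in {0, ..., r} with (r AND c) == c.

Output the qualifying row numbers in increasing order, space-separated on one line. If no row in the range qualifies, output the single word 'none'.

Row r has 2^popcount(r) filled cells, so we need popcount(r) = log2(2) = 1.
Scan r = 20..51 and keep those with exactly 1 one-bits:
r=20=10100 popcount=2 -> skip
r=21=10101 popcount=3 -> skip
r=22=10110 popcount=3 -> skip
r=23=10111 popcount=4 -> skip
r=24=11000 popcount=2 -> skip
r=25=11001 popcount=3 -> skip
r=26=11010 popcount=3 -> skip
r=27=11011 popcount=4 -> skip
r=28=11100 popcount=3 -> skip
r=29=11101 popcount=4 -> skip
r=30=11110 popcount=4 -> skip
r=31=11111 popcount=5 -> skip
r=32=100000 popcount=1 -> KEEP
r=33=100001 popcount=2 -> skip
r=34=100010 popcount=2 -> skip
r=35=100011 popcount=3 -> skip
r=36=100100 popcount=2 -> skip
r=37=100101 popcount=3 -> skip
r=38=100110 popcount=3 -> skip
r=39=100111 popcount=4 -> skip
r=40=101000 popcount=2 -> skip
r=41=101001 popcount=3 -> skip
r=42=101010 popcount=3 -> skip
r=43=101011 popcount=4 -> skip
r=44=101100 popcount=3 -> skip
r=45=101101 popcount=4 -> skip
r=46=101110 popcount=4 -> skip
r=47=101111 popcount=5 -> skip
r=48=110000 popcount=2 -> skip
r=49=110001 popcount=3 -> skip
r=50=110010 popcount=3 -> skip
r=51=110011 popcount=4 -> skip
Kept rows: 32

Answer: 32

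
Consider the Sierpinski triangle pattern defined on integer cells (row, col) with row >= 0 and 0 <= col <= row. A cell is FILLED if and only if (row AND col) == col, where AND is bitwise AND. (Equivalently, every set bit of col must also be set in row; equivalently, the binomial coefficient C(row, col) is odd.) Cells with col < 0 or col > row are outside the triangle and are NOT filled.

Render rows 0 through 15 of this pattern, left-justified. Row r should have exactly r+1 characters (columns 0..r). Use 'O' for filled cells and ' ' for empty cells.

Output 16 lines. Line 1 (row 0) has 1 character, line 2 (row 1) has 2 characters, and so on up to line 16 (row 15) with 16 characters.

r0=0: O
r1=1: OO
r2=10: O O
r3=11: OOOO
r4=100: O   O
r5=101: OO  OO
r6=110: O O O O
r7=111: OOOOOOOO
r8=1000: O       O
r9=1001: OO      OO
r10=1010: O O     O O
r11=1011: OOOO    OOOO
r12=1100: O   O   O   O
r13=1101: OO  OO  OO  OO
r14=1110: O O O O O O O O
r15=1111: OOOOOOOOOOOOOOOO

Answer: O
OO
O O
OOOO
O   O
OO  OO
O O O O
OOOOOOOO
O       O
OO      OO
O O     O O
OOOO    OOOO
O   O   O   O
OO  OO  OO  OO
O O O O O O O O
OOOOOOOOOOOOOOOO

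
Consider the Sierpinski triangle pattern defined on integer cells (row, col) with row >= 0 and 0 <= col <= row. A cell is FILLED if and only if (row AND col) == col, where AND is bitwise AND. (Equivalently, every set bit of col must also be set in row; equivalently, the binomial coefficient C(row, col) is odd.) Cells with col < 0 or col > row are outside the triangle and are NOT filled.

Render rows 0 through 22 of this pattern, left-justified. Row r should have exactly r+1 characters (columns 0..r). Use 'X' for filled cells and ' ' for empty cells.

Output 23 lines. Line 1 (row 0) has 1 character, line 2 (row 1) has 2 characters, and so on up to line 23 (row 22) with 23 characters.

r0=0: X
r1=1: XX
r2=10: X X
r3=11: XXXX
r4=100: X   X
r5=101: XX  XX
r6=110: X X X X
r7=111: XXXXXXXX
r8=1000: X       X
r9=1001: XX      XX
r10=1010: X X     X X
r11=1011: XXXX    XXXX
r12=1100: X   X   X   X
r13=1101: XX  XX  XX  XX
r14=1110: X X X X X X X X
r15=1111: XXXXXXXXXXXXXXXX
r16=10000: X               X
r17=10001: XX              XX
r18=10010: X X             X X
r19=10011: XXXX            XXXX
r20=10100: X   X           X   X
r21=10101: XX  XX          XX  XX
r22=10110: X X X X         X X X X

Answer: X
XX
X X
XXXX
X   X
XX  XX
X X X X
XXXXXXXX
X       X
XX      XX
X X     X X
XXXX    XXXX
X   X   X   X
XX  XX  XX  XX
X X X X X X X X
XXXXXXXXXXXXXXXX
X               X
XX              XX
X X             X X
XXXX            XXXX
X   X           X   X
XX  XX          XX  XX
X X X X         X X X X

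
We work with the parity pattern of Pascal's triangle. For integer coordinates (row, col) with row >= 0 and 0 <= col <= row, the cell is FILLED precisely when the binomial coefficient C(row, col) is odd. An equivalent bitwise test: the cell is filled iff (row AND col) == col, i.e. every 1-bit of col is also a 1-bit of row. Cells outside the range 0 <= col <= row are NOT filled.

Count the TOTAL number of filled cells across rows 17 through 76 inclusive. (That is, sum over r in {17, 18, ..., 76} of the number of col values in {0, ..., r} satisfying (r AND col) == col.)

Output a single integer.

r17=10001 pc2: +4 =4
r18=10010 pc2: +4 =8
r19=10011 pc3: +8 =16
r20=10100 pc2: +4 =20
r21=10101 pc3: +8 =28
r22=10110 pc3: +8 =36
r23=10111 pc4: +16 =52
r24=11000 pc2: +4 =56
r25=11001 pc3: +8 =64
r26=11010 pc3: +8 =72
r27=11011 pc4: +16 =88
r28=11100 pc3: +8 =96
r29=11101 pc4: +16 =112
r30=11110 pc4: +16 =128
r31=11111 pc5: +32 =160
r32=100000 pc1: +2 =162
r33=100001 pc2: +4 =166
r34=100010 pc2: +4 =170
r35=100011 pc3: +8 =178
r36=100100 pc2: +4 =182
r37=100101 pc3: +8 =190
r38=100110 pc3: +8 =198
r39=100111 pc4: +16 =214
r40=101000 pc2: +4 =218
r41=101001 pc3: +8 =226
r42=101010 pc3: +8 =234
r43=101011 pc4: +16 =250
r44=101100 pc3: +8 =258
r45=101101 pc4: +16 =274
r46=101110 pc4: +16 =290
r47=101111 pc5: +32 =322
r48=110000 pc2: +4 =326
r49=110001 pc3: +8 =334
r50=110010 pc3: +8 =342
r51=110011 pc4: +16 =358
r52=110100 pc3: +8 =366
r53=110101 pc4: +16 =382
r54=110110 pc4: +16 =398
r55=110111 pc5: +32 =430
r56=111000 pc3: +8 =438
r57=111001 pc4: +16 =454
r58=111010 pc4: +16 =470
r59=111011 pc5: +32 =502
r60=111100 pc4: +16 =518
r61=111101 pc5: +32 =550
r62=111110 pc5: +32 =582
r63=111111 pc6: +64 =646
r64=1000000 pc1: +2 =648
r65=1000001 pc2: +4 =652
r66=1000010 pc2: +4 =656
r67=1000011 pc3: +8 =664
r68=1000100 pc2: +4 =668
r69=1000101 pc3: +8 =676
r70=1000110 pc3: +8 =684
r71=1000111 pc4: +16 =700
r72=1001000 pc2: +4 =704
r73=1001001 pc3: +8 =712
r74=1001010 pc3: +8 =720
r75=1001011 pc4: +16 =736
r76=1001100 pc3: +8 =744

Answer: 744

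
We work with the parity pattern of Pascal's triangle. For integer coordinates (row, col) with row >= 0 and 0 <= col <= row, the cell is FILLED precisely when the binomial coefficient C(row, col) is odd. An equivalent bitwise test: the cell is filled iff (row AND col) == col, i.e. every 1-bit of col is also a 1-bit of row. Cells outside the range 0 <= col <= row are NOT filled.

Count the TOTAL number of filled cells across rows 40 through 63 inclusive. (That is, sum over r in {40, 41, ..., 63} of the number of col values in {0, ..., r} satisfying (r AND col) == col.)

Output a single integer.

Answer: 432

Derivation:
r40=101000 pc2: +4 =4
r41=101001 pc3: +8 =12
r42=101010 pc3: +8 =20
r43=101011 pc4: +16 =36
r44=101100 pc3: +8 =44
r45=101101 pc4: +16 =60
r46=101110 pc4: +16 =76
r47=101111 pc5: +32 =108
r48=110000 pc2: +4 =112
r49=110001 pc3: +8 =120
r50=110010 pc3: +8 =128
r51=110011 pc4: +16 =144
r52=110100 pc3: +8 =152
r53=110101 pc4: +16 =168
r54=110110 pc4: +16 =184
r55=110111 pc5: +32 =216
r56=111000 pc3: +8 =224
r57=111001 pc4: +16 =240
r58=111010 pc4: +16 =256
r59=111011 pc5: +32 =288
r60=111100 pc4: +16 =304
r61=111101 pc5: +32 =336
r62=111110 pc5: +32 =368
r63=111111 pc6: +64 =432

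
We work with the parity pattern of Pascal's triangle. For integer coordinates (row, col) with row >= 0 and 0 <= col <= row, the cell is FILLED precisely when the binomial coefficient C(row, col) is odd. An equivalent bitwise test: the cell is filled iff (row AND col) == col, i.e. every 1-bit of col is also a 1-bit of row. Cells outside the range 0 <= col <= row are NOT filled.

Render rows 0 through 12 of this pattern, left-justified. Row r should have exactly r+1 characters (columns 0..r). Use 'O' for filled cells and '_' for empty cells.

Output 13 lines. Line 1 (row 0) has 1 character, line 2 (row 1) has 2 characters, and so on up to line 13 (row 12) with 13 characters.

Answer: O
OO
O_O
OOOO
O___O
OO__OO
O_O_O_O
OOOOOOOO
O_______O
OO______OO
O_O_____O_O
OOOO____OOOO
O___O___O___O

Derivation:
r0=0: O
r1=1: OO
r2=10: O_O
r3=11: OOOO
r4=100: O___O
r5=101: OO__OO
r6=110: O_O_O_O
r7=111: OOOOOOOO
r8=1000: O_______O
r9=1001: OO______OO
r10=1010: O_O_____O_O
r11=1011: OOOO____OOOO
r12=1100: O___O___O___O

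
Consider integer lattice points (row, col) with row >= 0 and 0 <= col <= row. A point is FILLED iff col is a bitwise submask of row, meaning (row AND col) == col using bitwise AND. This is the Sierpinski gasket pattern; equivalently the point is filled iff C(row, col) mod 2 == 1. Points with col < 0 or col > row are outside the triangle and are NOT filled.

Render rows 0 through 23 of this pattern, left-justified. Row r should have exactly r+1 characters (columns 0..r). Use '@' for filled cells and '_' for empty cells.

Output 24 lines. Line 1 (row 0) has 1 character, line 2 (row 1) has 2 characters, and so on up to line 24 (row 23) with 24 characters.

Answer: @
@@
@_@
@@@@
@___@
@@__@@
@_@_@_@
@@@@@@@@
@_______@
@@______@@
@_@_____@_@
@@@@____@@@@
@___@___@___@
@@__@@__@@__@@
@_@_@_@_@_@_@_@
@@@@@@@@@@@@@@@@
@_______________@
@@______________@@
@_@_____________@_@
@@@@____________@@@@
@___@___________@___@
@@__@@__________@@__@@
@_@_@_@_________@_@_@_@
@@@@@@@@________@@@@@@@@

Derivation:
r0=0: @
r1=1: @@
r2=10: @_@
r3=11: @@@@
r4=100: @___@
r5=101: @@__@@
r6=110: @_@_@_@
r7=111: @@@@@@@@
r8=1000: @_______@
r9=1001: @@______@@
r10=1010: @_@_____@_@
r11=1011: @@@@____@@@@
r12=1100: @___@___@___@
r13=1101: @@__@@__@@__@@
r14=1110: @_@_@_@_@_@_@_@
r15=1111: @@@@@@@@@@@@@@@@
r16=10000: @_______________@
r17=10001: @@______________@@
r18=10010: @_@_____________@_@
r19=10011: @@@@____________@@@@
r20=10100: @___@___________@___@
r21=10101: @@__@@__________@@__@@
r22=10110: @_@_@_@_________@_@_@_@
r23=10111: @@@@@@@@________@@@@@@@@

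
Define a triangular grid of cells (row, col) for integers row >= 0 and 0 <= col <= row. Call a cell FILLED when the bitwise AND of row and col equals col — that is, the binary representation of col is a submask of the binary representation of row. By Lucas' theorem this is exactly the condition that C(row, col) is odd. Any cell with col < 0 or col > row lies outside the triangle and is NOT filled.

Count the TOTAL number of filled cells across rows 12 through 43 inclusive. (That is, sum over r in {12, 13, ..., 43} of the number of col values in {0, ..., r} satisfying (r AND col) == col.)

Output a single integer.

Answer: 288

Derivation:
r12=1100 pc2: +4 =4
r13=1101 pc3: +8 =12
r14=1110 pc3: +8 =20
r15=1111 pc4: +16 =36
r16=10000 pc1: +2 =38
r17=10001 pc2: +4 =42
r18=10010 pc2: +4 =46
r19=10011 pc3: +8 =54
r20=10100 pc2: +4 =58
r21=10101 pc3: +8 =66
r22=10110 pc3: +8 =74
r23=10111 pc4: +16 =90
r24=11000 pc2: +4 =94
r25=11001 pc3: +8 =102
r26=11010 pc3: +8 =110
r27=11011 pc4: +16 =126
r28=11100 pc3: +8 =134
r29=11101 pc4: +16 =150
r30=11110 pc4: +16 =166
r31=11111 pc5: +32 =198
r32=100000 pc1: +2 =200
r33=100001 pc2: +4 =204
r34=100010 pc2: +4 =208
r35=100011 pc3: +8 =216
r36=100100 pc2: +4 =220
r37=100101 pc3: +8 =228
r38=100110 pc3: +8 =236
r39=100111 pc4: +16 =252
r40=101000 pc2: +4 =256
r41=101001 pc3: +8 =264
r42=101010 pc3: +8 =272
r43=101011 pc4: +16 =288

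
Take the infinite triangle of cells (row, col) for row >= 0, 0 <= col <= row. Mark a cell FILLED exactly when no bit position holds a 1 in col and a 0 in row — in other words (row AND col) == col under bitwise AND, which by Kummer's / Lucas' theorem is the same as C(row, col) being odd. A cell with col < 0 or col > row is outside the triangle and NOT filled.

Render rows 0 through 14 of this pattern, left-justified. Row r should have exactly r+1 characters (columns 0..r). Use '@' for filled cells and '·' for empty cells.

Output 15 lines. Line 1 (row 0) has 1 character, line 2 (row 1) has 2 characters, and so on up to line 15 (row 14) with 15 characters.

r0=0: @
r1=1: @@
r2=10: @·@
r3=11: @@@@
r4=100: @···@
r5=101: @@··@@
r6=110: @·@·@·@
r7=111: @@@@@@@@
r8=1000: @·······@
r9=1001: @@······@@
r10=1010: @·@·····@·@
r11=1011: @@@@····@@@@
r12=1100: @···@···@···@
r13=1101: @@··@@··@@··@@
r14=1110: @·@·@·@·@·@·@·@

Answer: @
@@
@·@
@@@@
@···@
@@··@@
@·@·@·@
@@@@@@@@
@·······@
@@······@@
@·@·····@·@
@@@@····@@@@
@···@···@···@
@@··@@··@@··@@
@·@·@·@·@·@·@·@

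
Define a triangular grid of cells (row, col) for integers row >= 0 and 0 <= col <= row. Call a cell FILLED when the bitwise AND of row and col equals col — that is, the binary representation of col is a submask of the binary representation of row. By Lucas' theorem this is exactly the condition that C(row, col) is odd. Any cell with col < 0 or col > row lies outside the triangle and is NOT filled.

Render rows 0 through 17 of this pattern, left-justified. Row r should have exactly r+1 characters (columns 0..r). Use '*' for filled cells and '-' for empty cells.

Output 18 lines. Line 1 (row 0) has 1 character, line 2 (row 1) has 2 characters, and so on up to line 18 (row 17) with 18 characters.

Answer: *
**
*-*
****
*---*
**--**
*-*-*-*
********
*-------*
**------**
*-*-----*-*
****----****
*---*---*---*
**--**--**--**
*-*-*-*-*-*-*-*
****************
*---------------*
**--------------**

Derivation:
r0=0: *
r1=1: **
r2=10: *-*
r3=11: ****
r4=100: *---*
r5=101: **--**
r6=110: *-*-*-*
r7=111: ********
r8=1000: *-------*
r9=1001: **------**
r10=1010: *-*-----*-*
r11=1011: ****----****
r12=1100: *---*---*---*
r13=1101: **--**--**--**
r14=1110: *-*-*-*-*-*-*-*
r15=1111: ****************
r16=10000: *---------------*
r17=10001: **--------------**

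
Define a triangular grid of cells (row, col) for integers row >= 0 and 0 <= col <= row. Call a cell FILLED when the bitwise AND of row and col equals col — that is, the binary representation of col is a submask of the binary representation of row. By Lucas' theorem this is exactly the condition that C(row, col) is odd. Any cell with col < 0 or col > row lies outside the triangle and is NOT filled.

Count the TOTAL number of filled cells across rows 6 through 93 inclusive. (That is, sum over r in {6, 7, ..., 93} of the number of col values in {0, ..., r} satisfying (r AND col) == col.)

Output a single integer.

Answer: 1104

Derivation:
r6=110 pc2: +4 =4
r7=111 pc3: +8 =12
r8=1000 pc1: +2 =14
r9=1001 pc2: +4 =18
r10=1010 pc2: +4 =22
r11=1011 pc3: +8 =30
r12=1100 pc2: +4 =34
r13=1101 pc3: +8 =42
r14=1110 pc3: +8 =50
r15=1111 pc4: +16 =66
r16=10000 pc1: +2 =68
r17=10001 pc2: +4 =72
r18=10010 pc2: +4 =76
r19=10011 pc3: +8 =84
r20=10100 pc2: +4 =88
r21=10101 pc3: +8 =96
r22=10110 pc3: +8 =104
r23=10111 pc4: +16 =120
r24=11000 pc2: +4 =124
r25=11001 pc3: +8 =132
r26=11010 pc3: +8 =140
r27=11011 pc4: +16 =156
r28=11100 pc3: +8 =164
r29=11101 pc4: +16 =180
r30=11110 pc4: +16 =196
r31=11111 pc5: +32 =228
r32=100000 pc1: +2 =230
r33=100001 pc2: +4 =234
r34=100010 pc2: +4 =238
r35=100011 pc3: +8 =246
r36=100100 pc2: +4 =250
r37=100101 pc3: +8 =258
r38=100110 pc3: +8 =266
r39=100111 pc4: +16 =282
r40=101000 pc2: +4 =286
r41=101001 pc3: +8 =294
r42=101010 pc3: +8 =302
r43=101011 pc4: +16 =318
r44=101100 pc3: +8 =326
r45=101101 pc4: +16 =342
r46=101110 pc4: +16 =358
r47=101111 pc5: +32 =390
r48=110000 pc2: +4 =394
r49=110001 pc3: +8 =402
r50=110010 pc3: +8 =410
r51=110011 pc4: +16 =426
r52=110100 pc3: +8 =434
r53=110101 pc4: +16 =450
r54=110110 pc4: +16 =466
r55=110111 pc5: +32 =498
r56=111000 pc3: +8 =506
r57=111001 pc4: +16 =522
r58=111010 pc4: +16 =538
r59=111011 pc5: +32 =570
r60=111100 pc4: +16 =586
r61=111101 pc5: +32 =618
r62=111110 pc5: +32 =650
r63=111111 pc6: +64 =714
r64=1000000 pc1: +2 =716
r65=1000001 pc2: +4 =720
r66=1000010 pc2: +4 =724
r67=1000011 pc3: +8 =732
r68=1000100 pc2: +4 =736
r69=1000101 pc3: +8 =744
r70=1000110 pc3: +8 =752
r71=1000111 pc4: +16 =768
r72=1001000 pc2: +4 =772
r73=1001001 pc3: +8 =780
r74=1001010 pc3: +8 =788
r75=1001011 pc4: +16 =804
r76=1001100 pc3: +8 =812
r77=1001101 pc4: +16 =828
r78=1001110 pc4: +16 =844
r79=1001111 pc5: +32 =876
r80=1010000 pc2: +4 =880
r81=1010001 pc3: +8 =888
r82=1010010 pc3: +8 =896
r83=1010011 pc4: +16 =912
r84=1010100 pc3: +8 =920
r85=1010101 pc4: +16 =936
r86=1010110 pc4: +16 =952
r87=1010111 pc5: +32 =984
r88=1011000 pc3: +8 =992
r89=1011001 pc4: +16 =1008
r90=1011010 pc4: +16 =1024
r91=1011011 pc5: +32 =1056
r92=1011100 pc4: +16 =1072
r93=1011101 pc5: +32 =1104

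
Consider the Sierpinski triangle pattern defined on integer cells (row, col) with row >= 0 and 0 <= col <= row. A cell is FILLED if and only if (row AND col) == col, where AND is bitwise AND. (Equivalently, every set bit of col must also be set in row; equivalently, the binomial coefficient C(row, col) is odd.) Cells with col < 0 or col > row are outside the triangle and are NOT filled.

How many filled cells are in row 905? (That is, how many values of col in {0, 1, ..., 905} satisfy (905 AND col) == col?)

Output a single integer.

Answer: 32

Derivation:
905 in binary = 1110001001
popcount(905) = number of 1-bits in 1110001001 = 5
A col c satisfies (905 AND c) == c iff every set bit of c is also set in 905; each of the 5 set bits of 905 can independently be on or off in c.
count = 2^5 = 32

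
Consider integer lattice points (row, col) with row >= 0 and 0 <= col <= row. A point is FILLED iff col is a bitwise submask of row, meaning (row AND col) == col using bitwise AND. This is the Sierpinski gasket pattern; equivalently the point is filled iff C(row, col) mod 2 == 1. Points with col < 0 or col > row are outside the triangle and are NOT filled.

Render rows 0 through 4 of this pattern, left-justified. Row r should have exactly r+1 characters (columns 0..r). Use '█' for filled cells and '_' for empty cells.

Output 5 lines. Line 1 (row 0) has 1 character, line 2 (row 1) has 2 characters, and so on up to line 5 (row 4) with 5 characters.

Answer: █
██
█_█
████
█___█

Derivation:
r0=0: █
r1=1: ██
r2=10: █_█
r3=11: ████
r4=100: █___█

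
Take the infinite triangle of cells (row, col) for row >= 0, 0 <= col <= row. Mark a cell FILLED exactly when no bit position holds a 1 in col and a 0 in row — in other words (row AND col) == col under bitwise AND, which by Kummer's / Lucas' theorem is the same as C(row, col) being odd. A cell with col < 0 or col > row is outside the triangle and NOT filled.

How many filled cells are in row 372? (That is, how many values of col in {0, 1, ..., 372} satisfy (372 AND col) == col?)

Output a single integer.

372 in binary = 101110100
popcount(372) = number of 1-bits in 101110100 = 5
A col c satisfies (372 AND c) == c iff every set bit of c is also set in 372; each of the 5 set bits of 372 can independently be on or off in c.
count = 2^5 = 32

Answer: 32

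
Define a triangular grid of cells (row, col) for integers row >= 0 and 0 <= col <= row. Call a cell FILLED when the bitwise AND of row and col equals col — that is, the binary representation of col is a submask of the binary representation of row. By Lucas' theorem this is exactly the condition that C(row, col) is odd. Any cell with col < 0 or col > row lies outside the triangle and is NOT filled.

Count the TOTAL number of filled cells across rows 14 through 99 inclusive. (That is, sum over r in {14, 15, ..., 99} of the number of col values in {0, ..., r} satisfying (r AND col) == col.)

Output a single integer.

Answer: 1194

Derivation:
r14=1110 pc3: +8 =8
r15=1111 pc4: +16 =24
r16=10000 pc1: +2 =26
r17=10001 pc2: +4 =30
r18=10010 pc2: +4 =34
r19=10011 pc3: +8 =42
r20=10100 pc2: +4 =46
r21=10101 pc3: +8 =54
r22=10110 pc3: +8 =62
r23=10111 pc4: +16 =78
r24=11000 pc2: +4 =82
r25=11001 pc3: +8 =90
r26=11010 pc3: +8 =98
r27=11011 pc4: +16 =114
r28=11100 pc3: +8 =122
r29=11101 pc4: +16 =138
r30=11110 pc4: +16 =154
r31=11111 pc5: +32 =186
r32=100000 pc1: +2 =188
r33=100001 pc2: +4 =192
r34=100010 pc2: +4 =196
r35=100011 pc3: +8 =204
r36=100100 pc2: +4 =208
r37=100101 pc3: +8 =216
r38=100110 pc3: +8 =224
r39=100111 pc4: +16 =240
r40=101000 pc2: +4 =244
r41=101001 pc3: +8 =252
r42=101010 pc3: +8 =260
r43=101011 pc4: +16 =276
r44=101100 pc3: +8 =284
r45=101101 pc4: +16 =300
r46=101110 pc4: +16 =316
r47=101111 pc5: +32 =348
r48=110000 pc2: +4 =352
r49=110001 pc3: +8 =360
r50=110010 pc3: +8 =368
r51=110011 pc4: +16 =384
r52=110100 pc3: +8 =392
r53=110101 pc4: +16 =408
r54=110110 pc4: +16 =424
r55=110111 pc5: +32 =456
r56=111000 pc3: +8 =464
r57=111001 pc4: +16 =480
r58=111010 pc4: +16 =496
r59=111011 pc5: +32 =528
r60=111100 pc4: +16 =544
r61=111101 pc5: +32 =576
r62=111110 pc5: +32 =608
r63=111111 pc6: +64 =672
r64=1000000 pc1: +2 =674
r65=1000001 pc2: +4 =678
r66=1000010 pc2: +4 =682
r67=1000011 pc3: +8 =690
r68=1000100 pc2: +4 =694
r69=1000101 pc3: +8 =702
r70=1000110 pc3: +8 =710
r71=1000111 pc4: +16 =726
r72=1001000 pc2: +4 =730
r73=1001001 pc3: +8 =738
r74=1001010 pc3: +8 =746
r75=1001011 pc4: +16 =762
r76=1001100 pc3: +8 =770
r77=1001101 pc4: +16 =786
r78=1001110 pc4: +16 =802
r79=1001111 pc5: +32 =834
r80=1010000 pc2: +4 =838
r81=1010001 pc3: +8 =846
r82=1010010 pc3: +8 =854
r83=1010011 pc4: +16 =870
r84=1010100 pc3: +8 =878
r85=1010101 pc4: +16 =894
r86=1010110 pc4: +16 =910
r87=1010111 pc5: +32 =942
r88=1011000 pc3: +8 =950
r89=1011001 pc4: +16 =966
r90=1011010 pc4: +16 =982
r91=1011011 pc5: +32 =1014
r92=1011100 pc4: +16 =1030
r93=1011101 pc5: +32 =1062
r94=1011110 pc5: +32 =1094
r95=1011111 pc6: +64 =1158
r96=1100000 pc2: +4 =1162
r97=1100001 pc3: +8 =1170
r98=1100010 pc3: +8 =1178
r99=1100011 pc4: +16 =1194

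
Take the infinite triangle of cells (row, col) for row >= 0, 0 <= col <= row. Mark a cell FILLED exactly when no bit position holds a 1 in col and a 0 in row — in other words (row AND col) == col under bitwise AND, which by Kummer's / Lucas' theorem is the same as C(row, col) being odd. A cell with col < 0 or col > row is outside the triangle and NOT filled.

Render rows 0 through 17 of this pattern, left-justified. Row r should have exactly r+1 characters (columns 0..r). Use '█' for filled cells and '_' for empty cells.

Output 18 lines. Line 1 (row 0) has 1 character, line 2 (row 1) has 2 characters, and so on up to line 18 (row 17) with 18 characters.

Answer: █
██
█_█
████
█___█
██__██
█_█_█_█
████████
█_______█
██______██
█_█_____█_█
████____████
█___█___█___█
██__██__██__██
█_█_█_█_█_█_█_█
████████████████
█_______________█
██______________██

Derivation:
r0=0: █
r1=1: ██
r2=10: █_█
r3=11: ████
r4=100: █___█
r5=101: ██__██
r6=110: █_█_█_█
r7=111: ████████
r8=1000: █_______█
r9=1001: ██______██
r10=1010: █_█_____█_█
r11=1011: ████____████
r12=1100: █___█___█___█
r13=1101: ██__██__██__██
r14=1110: █_█_█_█_█_█_█_█
r15=1111: ████████████████
r16=10000: █_______________█
r17=10001: ██______________██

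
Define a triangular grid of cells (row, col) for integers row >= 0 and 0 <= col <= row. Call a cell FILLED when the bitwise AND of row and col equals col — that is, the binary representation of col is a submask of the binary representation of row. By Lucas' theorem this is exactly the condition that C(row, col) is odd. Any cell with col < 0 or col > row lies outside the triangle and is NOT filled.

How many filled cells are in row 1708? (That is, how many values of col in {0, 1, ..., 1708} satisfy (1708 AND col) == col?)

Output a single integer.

1708 in binary = 11010101100
popcount(1708) = number of 1-bits in 11010101100 = 6
A col c satisfies (1708 AND c) == c iff every set bit of c is also set in 1708; each of the 6 set bits of 1708 can independently be on or off in c.
count = 2^6 = 64

Answer: 64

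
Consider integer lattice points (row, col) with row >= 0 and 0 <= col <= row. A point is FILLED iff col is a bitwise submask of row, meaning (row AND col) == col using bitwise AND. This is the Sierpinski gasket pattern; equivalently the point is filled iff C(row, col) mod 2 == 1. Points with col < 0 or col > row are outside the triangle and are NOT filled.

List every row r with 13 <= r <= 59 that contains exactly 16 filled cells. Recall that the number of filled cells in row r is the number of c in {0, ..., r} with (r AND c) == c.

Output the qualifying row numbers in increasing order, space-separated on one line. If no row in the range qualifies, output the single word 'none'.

Row r has 2^popcount(r) filled cells, so we need popcount(r) = log2(16) = 4.
Scan r = 13..59 and keep those with exactly 4 one-bits:
r=13=1101 popcount=3 -> skip
r=14=1110 popcount=3 -> skip
r=15=1111 popcount=4 -> KEEP
r=16=10000 popcount=1 -> skip
r=17=10001 popcount=2 -> skip
r=18=10010 popcount=2 -> skip
r=19=10011 popcount=3 -> skip
r=20=10100 popcount=2 -> skip
r=21=10101 popcount=3 -> skip
r=22=10110 popcount=3 -> skip
r=23=10111 popcount=4 -> KEEP
r=24=11000 popcount=2 -> skip
r=25=11001 popcount=3 -> skip
r=26=11010 popcount=3 -> skip
r=27=11011 popcount=4 -> KEEP
r=28=11100 popcount=3 -> skip
r=29=11101 popcount=4 -> KEEP
r=30=11110 popcount=4 -> KEEP
r=31=11111 popcount=5 -> skip
r=32=100000 popcount=1 -> skip
r=33=100001 popcount=2 -> skip
r=34=100010 popcount=2 -> skip
r=35=100011 popcount=3 -> skip
r=36=100100 popcount=2 -> skip
r=37=100101 popcount=3 -> skip
r=38=100110 popcount=3 -> skip
r=39=100111 popcount=4 -> KEEP
r=40=101000 popcount=2 -> skip
r=41=101001 popcount=3 -> skip
r=42=101010 popcount=3 -> skip
r=43=101011 popcount=4 -> KEEP
r=44=101100 popcount=3 -> skip
r=45=101101 popcount=4 -> KEEP
r=46=101110 popcount=4 -> KEEP
r=47=101111 popcount=5 -> skip
r=48=110000 popcount=2 -> skip
r=49=110001 popcount=3 -> skip
r=50=110010 popcount=3 -> skip
r=51=110011 popcount=4 -> KEEP
r=52=110100 popcount=3 -> skip
r=53=110101 popcount=4 -> KEEP
r=54=110110 popcount=4 -> KEEP
r=55=110111 popcount=5 -> skip
r=56=111000 popcount=3 -> skip
r=57=111001 popcount=4 -> KEEP
r=58=111010 popcount=4 -> KEEP
r=59=111011 popcount=5 -> skip
Kept rows: 15 23 27 29 30 39 43 45 46 51 53 54 57 58

Answer: 15 23 27 29 30 39 43 45 46 51 53 54 57 58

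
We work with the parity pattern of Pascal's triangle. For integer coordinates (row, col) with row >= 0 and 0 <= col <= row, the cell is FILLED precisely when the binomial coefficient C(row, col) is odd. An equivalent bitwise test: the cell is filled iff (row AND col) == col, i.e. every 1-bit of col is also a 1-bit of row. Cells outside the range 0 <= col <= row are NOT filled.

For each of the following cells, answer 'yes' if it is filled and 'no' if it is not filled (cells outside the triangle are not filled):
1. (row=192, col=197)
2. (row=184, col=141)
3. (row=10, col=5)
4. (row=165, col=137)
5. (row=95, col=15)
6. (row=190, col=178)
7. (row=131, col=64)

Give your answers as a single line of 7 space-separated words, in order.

Answer: no no no no yes yes no

Derivation:
(192,197): col outside [0, 192] -> not filled
(184,141): row=0b10111000, col=0b10001101, row AND col = 0b10001000 = 136; 136 != 141 -> empty
(10,5): row=0b1010, col=0b101, row AND col = 0b0 = 0; 0 != 5 -> empty
(165,137): row=0b10100101, col=0b10001001, row AND col = 0b10000001 = 129; 129 != 137 -> empty
(95,15): row=0b1011111, col=0b1111, row AND col = 0b1111 = 15; 15 == 15 -> filled
(190,178): row=0b10111110, col=0b10110010, row AND col = 0b10110010 = 178; 178 == 178 -> filled
(131,64): row=0b10000011, col=0b1000000, row AND col = 0b0 = 0; 0 != 64 -> empty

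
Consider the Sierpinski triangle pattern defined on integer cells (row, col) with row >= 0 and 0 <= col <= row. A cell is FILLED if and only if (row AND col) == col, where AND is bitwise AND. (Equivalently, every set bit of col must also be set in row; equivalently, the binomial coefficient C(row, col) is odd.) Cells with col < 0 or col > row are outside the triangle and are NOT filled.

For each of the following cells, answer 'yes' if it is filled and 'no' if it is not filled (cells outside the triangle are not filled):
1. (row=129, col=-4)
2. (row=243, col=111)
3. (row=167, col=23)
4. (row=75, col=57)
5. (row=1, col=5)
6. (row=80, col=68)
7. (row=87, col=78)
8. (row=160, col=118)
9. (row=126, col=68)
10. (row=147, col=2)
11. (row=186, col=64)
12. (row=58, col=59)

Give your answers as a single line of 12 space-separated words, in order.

(129,-4): col outside [0, 129] -> not filled
(243,111): row=0b11110011, col=0b1101111, row AND col = 0b1100011 = 99; 99 != 111 -> empty
(167,23): row=0b10100111, col=0b10111, row AND col = 0b111 = 7; 7 != 23 -> empty
(75,57): row=0b1001011, col=0b111001, row AND col = 0b1001 = 9; 9 != 57 -> empty
(1,5): col outside [0, 1] -> not filled
(80,68): row=0b1010000, col=0b1000100, row AND col = 0b1000000 = 64; 64 != 68 -> empty
(87,78): row=0b1010111, col=0b1001110, row AND col = 0b1000110 = 70; 70 != 78 -> empty
(160,118): row=0b10100000, col=0b1110110, row AND col = 0b100000 = 32; 32 != 118 -> empty
(126,68): row=0b1111110, col=0b1000100, row AND col = 0b1000100 = 68; 68 == 68 -> filled
(147,2): row=0b10010011, col=0b10, row AND col = 0b10 = 2; 2 == 2 -> filled
(186,64): row=0b10111010, col=0b1000000, row AND col = 0b0 = 0; 0 != 64 -> empty
(58,59): col outside [0, 58] -> not filled

Answer: no no no no no no no no yes yes no no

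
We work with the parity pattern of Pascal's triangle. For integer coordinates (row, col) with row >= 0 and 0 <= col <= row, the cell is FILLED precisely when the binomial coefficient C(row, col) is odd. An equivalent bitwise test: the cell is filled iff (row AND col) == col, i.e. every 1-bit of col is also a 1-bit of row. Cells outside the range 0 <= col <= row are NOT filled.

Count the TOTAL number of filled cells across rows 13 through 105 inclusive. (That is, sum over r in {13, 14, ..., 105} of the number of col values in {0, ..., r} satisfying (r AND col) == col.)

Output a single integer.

r13=1101 pc3: +8 =8
r14=1110 pc3: +8 =16
r15=1111 pc4: +16 =32
r16=10000 pc1: +2 =34
r17=10001 pc2: +4 =38
r18=10010 pc2: +4 =42
r19=10011 pc3: +8 =50
r20=10100 pc2: +4 =54
r21=10101 pc3: +8 =62
r22=10110 pc3: +8 =70
r23=10111 pc4: +16 =86
r24=11000 pc2: +4 =90
r25=11001 pc3: +8 =98
r26=11010 pc3: +8 =106
r27=11011 pc4: +16 =122
r28=11100 pc3: +8 =130
r29=11101 pc4: +16 =146
r30=11110 pc4: +16 =162
r31=11111 pc5: +32 =194
r32=100000 pc1: +2 =196
r33=100001 pc2: +4 =200
r34=100010 pc2: +4 =204
r35=100011 pc3: +8 =212
r36=100100 pc2: +4 =216
r37=100101 pc3: +8 =224
r38=100110 pc3: +8 =232
r39=100111 pc4: +16 =248
r40=101000 pc2: +4 =252
r41=101001 pc3: +8 =260
r42=101010 pc3: +8 =268
r43=101011 pc4: +16 =284
r44=101100 pc3: +8 =292
r45=101101 pc4: +16 =308
r46=101110 pc4: +16 =324
r47=101111 pc5: +32 =356
r48=110000 pc2: +4 =360
r49=110001 pc3: +8 =368
r50=110010 pc3: +8 =376
r51=110011 pc4: +16 =392
r52=110100 pc3: +8 =400
r53=110101 pc4: +16 =416
r54=110110 pc4: +16 =432
r55=110111 pc5: +32 =464
r56=111000 pc3: +8 =472
r57=111001 pc4: +16 =488
r58=111010 pc4: +16 =504
r59=111011 pc5: +32 =536
r60=111100 pc4: +16 =552
r61=111101 pc5: +32 =584
r62=111110 pc5: +32 =616
r63=111111 pc6: +64 =680
r64=1000000 pc1: +2 =682
r65=1000001 pc2: +4 =686
r66=1000010 pc2: +4 =690
r67=1000011 pc3: +8 =698
r68=1000100 pc2: +4 =702
r69=1000101 pc3: +8 =710
r70=1000110 pc3: +8 =718
r71=1000111 pc4: +16 =734
r72=1001000 pc2: +4 =738
r73=1001001 pc3: +8 =746
r74=1001010 pc3: +8 =754
r75=1001011 pc4: +16 =770
r76=1001100 pc3: +8 =778
r77=1001101 pc4: +16 =794
r78=1001110 pc4: +16 =810
r79=1001111 pc5: +32 =842
r80=1010000 pc2: +4 =846
r81=1010001 pc3: +8 =854
r82=1010010 pc3: +8 =862
r83=1010011 pc4: +16 =878
r84=1010100 pc3: +8 =886
r85=1010101 pc4: +16 =902
r86=1010110 pc4: +16 =918
r87=1010111 pc5: +32 =950
r88=1011000 pc3: +8 =958
r89=1011001 pc4: +16 =974
r90=1011010 pc4: +16 =990
r91=1011011 pc5: +32 =1022
r92=1011100 pc4: +16 =1038
r93=1011101 pc5: +32 =1070
r94=1011110 pc5: +32 =1102
r95=1011111 pc6: +64 =1166
r96=1100000 pc2: +4 =1170
r97=1100001 pc3: +8 =1178
r98=1100010 pc3: +8 =1186
r99=1100011 pc4: +16 =1202
r100=1100100 pc3: +8 =1210
r101=1100101 pc4: +16 =1226
r102=1100110 pc4: +16 =1242
r103=1100111 pc5: +32 =1274
r104=1101000 pc3: +8 =1282
r105=1101001 pc4: +16 =1298

Answer: 1298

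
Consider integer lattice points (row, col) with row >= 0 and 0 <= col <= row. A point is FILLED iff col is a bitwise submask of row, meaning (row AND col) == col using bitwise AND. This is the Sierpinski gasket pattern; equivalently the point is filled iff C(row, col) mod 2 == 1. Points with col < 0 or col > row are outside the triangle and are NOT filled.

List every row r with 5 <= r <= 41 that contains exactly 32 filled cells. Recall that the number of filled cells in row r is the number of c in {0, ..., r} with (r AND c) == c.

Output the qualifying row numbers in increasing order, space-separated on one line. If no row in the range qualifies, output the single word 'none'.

Row r has 2^popcount(r) filled cells, so we need popcount(r) = log2(32) = 5.
Scan r = 5..41 and keep those with exactly 5 one-bits:
r=5=101 popcount=2 -> skip
r=6=110 popcount=2 -> skip
r=7=111 popcount=3 -> skip
r=8=1000 popcount=1 -> skip
r=9=1001 popcount=2 -> skip
r=10=1010 popcount=2 -> skip
r=11=1011 popcount=3 -> skip
r=12=1100 popcount=2 -> skip
r=13=1101 popcount=3 -> skip
r=14=1110 popcount=3 -> skip
r=15=1111 popcount=4 -> skip
r=16=10000 popcount=1 -> skip
r=17=10001 popcount=2 -> skip
r=18=10010 popcount=2 -> skip
r=19=10011 popcount=3 -> skip
r=20=10100 popcount=2 -> skip
r=21=10101 popcount=3 -> skip
r=22=10110 popcount=3 -> skip
r=23=10111 popcount=4 -> skip
r=24=11000 popcount=2 -> skip
r=25=11001 popcount=3 -> skip
r=26=11010 popcount=3 -> skip
r=27=11011 popcount=4 -> skip
r=28=11100 popcount=3 -> skip
r=29=11101 popcount=4 -> skip
r=30=11110 popcount=4 -> skip
r=31=11111 popcount=5 -> KEEP
r=32=100000 popcount=1 -> skip
r=33=100001 popcount=2 -> skip
r=34=100010 popcount=2 -> skip
r=35=100011 popcount=3 -> skip
r=36=100100 popcount=2 -> skip
r=37=100101 popcount=3 -> skip
r=38=100110 popcount=3 -> skip
r=39=100111 popcount=4 -> skip
r=40=101000 popcount=2 -> skip
r=41=101001 popcount=3 -> skip
Kept rows: 31

Answer: 31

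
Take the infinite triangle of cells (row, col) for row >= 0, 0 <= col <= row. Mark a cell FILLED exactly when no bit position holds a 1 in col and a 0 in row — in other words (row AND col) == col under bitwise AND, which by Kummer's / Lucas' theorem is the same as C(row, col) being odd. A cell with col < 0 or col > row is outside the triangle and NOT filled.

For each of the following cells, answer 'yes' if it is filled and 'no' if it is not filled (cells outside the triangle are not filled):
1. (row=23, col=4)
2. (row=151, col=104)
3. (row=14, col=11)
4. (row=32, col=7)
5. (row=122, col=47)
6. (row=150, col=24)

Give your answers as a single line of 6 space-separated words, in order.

Answer: yes no no no no no

Derivation:
(23,4): row=0b10111, col=0b100, row AND col = 0b100 = 4; 4 == 4 -> filled
(151,104): row=0b10010111, col=0b1101000, row AND col = 0b0 = 0; 0 != 104 -> empty
(14,11): row=0b1110, col=0b1011, row AND col = 0b1010 = 10; 10 != 11 -> empty
(32,7): row=0b100000, col=0b111, row AND col = 0b0 = 0; 0 != 7 -> empty
(122,47): row=0b1111010, col=0b101111, row AND col = 0b101010 = 42; 42 != 47 -> empty
(150,24): row=0b10010110, col=0b11000, row AND col = 0b10000 = 16; 16 != 24 -> empty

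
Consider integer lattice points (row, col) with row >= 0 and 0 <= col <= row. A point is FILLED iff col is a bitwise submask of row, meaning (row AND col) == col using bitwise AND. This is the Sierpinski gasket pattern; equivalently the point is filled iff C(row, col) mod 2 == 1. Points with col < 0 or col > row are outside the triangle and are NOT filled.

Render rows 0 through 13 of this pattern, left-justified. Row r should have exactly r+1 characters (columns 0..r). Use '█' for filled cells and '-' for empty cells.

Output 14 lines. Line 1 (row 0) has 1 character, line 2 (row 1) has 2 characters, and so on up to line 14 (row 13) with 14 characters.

Answer: █
██
█-█
████
█---█
██--██
█-█-█-█
████████
█-------█
██------██
█-█-----█-█
████----████
█---█---█---█
██--██--██--██

Derivation:
r0=0: █
r1=1: ██
r2=10: █-█
r3=11: ████
r4=100: █---█
r5=101: ██--██
r6=110: █-█-█-█
r7=111: ████████
r8=1000: █-------█
r9=1001: ██------██
r10=1010: █-█-----█-█
r11=1011: ████----████
r12=1100: █---█---█---█
r13=1101: ██--██--██--██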